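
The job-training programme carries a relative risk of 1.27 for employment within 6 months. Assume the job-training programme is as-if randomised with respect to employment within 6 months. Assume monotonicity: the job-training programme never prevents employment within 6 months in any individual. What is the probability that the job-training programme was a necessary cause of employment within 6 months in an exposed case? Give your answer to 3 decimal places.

PN ≈ 0.213

Under exogeneity and monotonicity, PN = (RR − 1) / RR = 1 − 1/RR.
PN = (1.27 − 1) / 1.27 = 0.27 / 1.27 ≈ 0.2126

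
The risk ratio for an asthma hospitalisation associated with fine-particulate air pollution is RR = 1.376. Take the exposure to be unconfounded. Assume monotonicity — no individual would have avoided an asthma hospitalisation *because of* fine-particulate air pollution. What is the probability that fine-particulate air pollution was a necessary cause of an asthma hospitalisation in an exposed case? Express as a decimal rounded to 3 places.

PN ≈ 0.273

Under exogeneity and monotonicity, PN = (RR − 1) / RR = 1 − 1/RR.
PN = (1.376 − 1) / 1.376 = 0.376 / 1.376 ≈ 0.2733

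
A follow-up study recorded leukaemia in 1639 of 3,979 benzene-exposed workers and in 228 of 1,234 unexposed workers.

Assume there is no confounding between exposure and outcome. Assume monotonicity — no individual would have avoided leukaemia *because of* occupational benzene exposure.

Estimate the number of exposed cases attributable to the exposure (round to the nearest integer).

p₁ = P(outcome | exposed) = 1639/3979 = 0.41191
p₀ = P(outcome | unexposed) = 228/1234 = 0.18476
PN = (p₁ − p₀)/p₁ = (0.41191 − 0.18476) / 0.41191 ≈ 0.55145.
Attributable cases ≈ PN × (exposed cases) = 0.55145 × 1639 ≈ 903.82.

about 904 cases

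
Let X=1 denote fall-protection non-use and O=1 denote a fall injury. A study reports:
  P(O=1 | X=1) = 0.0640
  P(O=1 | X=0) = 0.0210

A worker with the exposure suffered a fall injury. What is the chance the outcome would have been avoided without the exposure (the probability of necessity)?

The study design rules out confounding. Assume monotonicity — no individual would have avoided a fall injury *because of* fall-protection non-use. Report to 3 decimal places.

PN ≈ 0.672

Let p₁ = 0.064, p₀ = 0.021.
Under exogeneity and monotonicity, PN = (p₁ − p₀) / p₁.
PN = (0.064 − 0.021) / 0.064 = 0.043 / 0.064 ≈ 0.6719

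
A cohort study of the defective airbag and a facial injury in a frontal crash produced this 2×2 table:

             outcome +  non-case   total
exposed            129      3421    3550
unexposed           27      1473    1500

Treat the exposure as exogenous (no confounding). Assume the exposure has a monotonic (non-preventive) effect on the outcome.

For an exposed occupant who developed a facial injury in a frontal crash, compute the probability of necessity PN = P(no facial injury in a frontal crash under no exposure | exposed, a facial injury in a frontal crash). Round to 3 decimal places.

p₁ = P(outcome | exposed) = 129/3550 = 0.036338
p₀ = P(outcome | unexposed) = 27/1500 = 0.018
Under exogeneity and monotonicity, PN = (p₁ − p₀) / p₁.
PN = (0.036338 − 0.018) / 0.036338 = 0.018338 / 0.036338 ≈ 0.5047

PN ≈ 0.505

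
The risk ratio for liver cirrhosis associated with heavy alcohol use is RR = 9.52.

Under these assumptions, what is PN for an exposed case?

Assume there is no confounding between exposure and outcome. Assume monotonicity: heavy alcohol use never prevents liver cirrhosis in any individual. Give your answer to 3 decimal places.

PN ≈ 0.895

Under exogeneity and monotonicity, PN = (RR − 1) / RR = 1 − 1/RR.
PN = (9.52 − 1) / 9.52 = 8.52 / 9.52 ≈ 0.8950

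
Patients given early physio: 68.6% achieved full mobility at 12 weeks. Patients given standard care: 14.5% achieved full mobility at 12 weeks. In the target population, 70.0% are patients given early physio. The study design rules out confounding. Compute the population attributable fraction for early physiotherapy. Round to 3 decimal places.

p₁ = 0.686, p₀ = 0.145.
Overall risk P(Y=1) = π·p₁ + (1−π)·p₀ = 0.7×0.686 + 0.3×0.145 = 0.5237.
Under exogeneity, PAF = [P(Y=1) − p₀] / P(Y=1).
PAF = (0.5237 − 0.145) / 0.5237 ≈ 0.7231

PAF ≈ 0.723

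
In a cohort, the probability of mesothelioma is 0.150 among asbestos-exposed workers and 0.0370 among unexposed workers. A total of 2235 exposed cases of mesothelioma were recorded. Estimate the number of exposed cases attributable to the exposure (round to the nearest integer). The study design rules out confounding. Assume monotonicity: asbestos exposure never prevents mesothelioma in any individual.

about 1684 cases

Let p₁ = 0.15, p₀ = 0.037.
PN = (p₁ − p₀)/p₁ = (0.15 − 0.037) / 0.15 ≈ 0.75333.
Attributable cases ≈ PN × (exposed cases) = 0.75333 × 2235 ≈ 1683.70.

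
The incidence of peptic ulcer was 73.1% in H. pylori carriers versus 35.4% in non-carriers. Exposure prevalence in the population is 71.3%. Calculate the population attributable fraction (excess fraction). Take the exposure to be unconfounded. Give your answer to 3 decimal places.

PAF ≈ 0.432

p₁ = 0.731, p₀ = 0.354.
Overall risk P(Y=1) = π·p₁ + (1−π)·p₀ = 0.713×0.731 + 0.287×0.354 = 0.6228.
Under exogeneity, PAF = [P(Y=1) − p₀] / P(Y=1).
PAF = (0.6228 − 0.354) / 0.6228 ≈ 0.4316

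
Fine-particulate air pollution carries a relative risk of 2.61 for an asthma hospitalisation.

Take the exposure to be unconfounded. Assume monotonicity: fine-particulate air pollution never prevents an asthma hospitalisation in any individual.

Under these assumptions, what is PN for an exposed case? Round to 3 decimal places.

PN ≈ 0.617

Under exogeneity and monotonicity, PN = (RR − 1) / RR = 1 − 1/RR.
PN = (2.61 − 1) / 2.61 = 1.61 / 2.61 ≈ 0.6169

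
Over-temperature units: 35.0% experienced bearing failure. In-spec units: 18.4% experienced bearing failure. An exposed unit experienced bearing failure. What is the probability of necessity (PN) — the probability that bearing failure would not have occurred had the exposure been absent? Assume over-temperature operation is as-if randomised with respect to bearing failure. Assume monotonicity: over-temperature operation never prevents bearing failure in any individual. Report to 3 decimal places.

PN ≈ 0.474

p₁ = 0.35, p₀ = 0.184.
Under exogeneity and monotonicity, PN = (p₁ − p₀) / p₁.
PN = (0.35 − 0.184) / 0.35 = 0.166 / 0.35 ≈ 0.4743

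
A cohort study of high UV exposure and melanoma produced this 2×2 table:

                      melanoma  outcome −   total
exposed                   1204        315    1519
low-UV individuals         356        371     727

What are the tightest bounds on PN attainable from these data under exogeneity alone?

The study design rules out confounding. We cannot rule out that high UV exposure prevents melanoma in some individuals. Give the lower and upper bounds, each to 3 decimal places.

p₁ = P(outcome | exposed) = 1204/1519 = 0.79263
p₀ = P(outcome | unexposed) = 356/727 = 0.48968
Under exogeneity alone the bounds on PN are max{0,(p₁−p₀)/p₁} ≤ PN ≤ min{1,(1−p₀)/p₁}.
  lower = (p₁ − p₀)/p₁ = 0.30294 / 0.79263 ≈ 0.3822
  upper = min{1, (1 − p₀)/p₁} = 0.51032 / 0.79263 ≈ 0.6438

0.382 ≤ PN ≤ 0.644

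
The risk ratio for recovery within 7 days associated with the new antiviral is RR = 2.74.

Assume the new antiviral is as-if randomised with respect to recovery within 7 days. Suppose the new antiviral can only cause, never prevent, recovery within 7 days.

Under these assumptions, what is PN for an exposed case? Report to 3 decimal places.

PN ≈ 0.635

Under exogeneity and monotonicity, PN = (RR − 1) / RR = 1 − 1/RR.
PN = (2.74 − 1) / 2.74 = 1.74 / 2.74 ≈ 0.6350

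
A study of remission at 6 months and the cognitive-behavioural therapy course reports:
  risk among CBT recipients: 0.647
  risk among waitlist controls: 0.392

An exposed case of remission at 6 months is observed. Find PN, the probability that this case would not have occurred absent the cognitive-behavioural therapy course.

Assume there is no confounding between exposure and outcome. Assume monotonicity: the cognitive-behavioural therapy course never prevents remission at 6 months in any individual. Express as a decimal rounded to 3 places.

Let p₁ = 0.647, p₀ = 0.392.
Under exogeneity and monotonicity, PN = (p₁ − p₀) / p₁.
PN = (0.647 − 0.392) / 0.647 = 0.255 / 0.647 ≈ 0.3941

PN ≈ 0.394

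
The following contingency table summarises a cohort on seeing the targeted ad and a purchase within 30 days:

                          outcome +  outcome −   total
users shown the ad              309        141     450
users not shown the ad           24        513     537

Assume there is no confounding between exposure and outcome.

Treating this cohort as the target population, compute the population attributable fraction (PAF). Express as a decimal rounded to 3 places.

PAF ≈ 0.868

p₁ = P(outcome | exposed) = 309/450 = 0.68667
p₀ = P(outcome | unexposed) = 24/537 = 0.044693
Exposure prevalence π = 450/987 = 0.45593; overall risk P(Y=1) = 0.33739.
Under exogeneity, PAF = [P(Y=1) − p₀]/P(Y=1).
PAF = (0.33739 − 0.044693) / 0.33739 ≈ 0.8675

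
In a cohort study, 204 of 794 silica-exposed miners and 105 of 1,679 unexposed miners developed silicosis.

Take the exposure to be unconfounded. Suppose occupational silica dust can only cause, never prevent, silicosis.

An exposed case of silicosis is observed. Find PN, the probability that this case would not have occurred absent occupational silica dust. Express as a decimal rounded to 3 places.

PN ≈ 0.757

p₁ = P(outcome | exposed) = 204/794 = 0.25693
p₀ = P(outcome | unexposed) = 105/1679 = 0.062537
Under exogeneity and monotonicity, PN = (p₁ − p₀) / p₁.
PN = (0.25693 − 0.062537) / 0.25693 = 0.19439 / 0.25693 ≈ 0.7566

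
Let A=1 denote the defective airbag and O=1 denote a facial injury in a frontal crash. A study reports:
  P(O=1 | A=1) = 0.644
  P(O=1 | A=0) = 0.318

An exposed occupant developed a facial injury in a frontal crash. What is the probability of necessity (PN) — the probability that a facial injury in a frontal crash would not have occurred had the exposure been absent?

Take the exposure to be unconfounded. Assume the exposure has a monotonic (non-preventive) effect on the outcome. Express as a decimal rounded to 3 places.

PN ≈ 0.506

Let p₁ = 0.644, p₀ = 0.318.
Under exogeneity and monotonicity, PN = (p₁ − p₀) / p₁.
PN = (0.644 − 0.318) / 0.644 = 0.326 / 0.644 ≈ 0.5062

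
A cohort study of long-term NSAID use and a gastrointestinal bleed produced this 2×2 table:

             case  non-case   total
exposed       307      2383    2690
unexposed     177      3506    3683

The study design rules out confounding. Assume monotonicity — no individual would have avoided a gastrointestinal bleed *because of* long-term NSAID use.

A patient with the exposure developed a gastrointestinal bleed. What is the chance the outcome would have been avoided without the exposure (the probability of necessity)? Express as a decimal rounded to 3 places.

PN ≈ 0.579

p₁ = P(outcome | exposed) = 307/2690 = 0.11413
p₀ = P(outcome | unexposed) = 177/3683 = 0.048059
Under exogeneity and monotonicity, PN = (p₁ − p₀)/p₁.
PN = (0.11413 − 0.048059) / 0.11413 ≈ 0.5789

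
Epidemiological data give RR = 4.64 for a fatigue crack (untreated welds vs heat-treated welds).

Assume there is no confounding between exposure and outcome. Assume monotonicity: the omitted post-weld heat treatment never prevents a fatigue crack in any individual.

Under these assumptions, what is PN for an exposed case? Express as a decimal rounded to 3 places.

PN ≈ 0.784

Under exogeneity and monotonicity, PN = (RR − 1) / RR = 1 − 1/RR.
PN = (4.64 − 1) / 4.64 = 3.64 / 4.64 ≈ 0.7845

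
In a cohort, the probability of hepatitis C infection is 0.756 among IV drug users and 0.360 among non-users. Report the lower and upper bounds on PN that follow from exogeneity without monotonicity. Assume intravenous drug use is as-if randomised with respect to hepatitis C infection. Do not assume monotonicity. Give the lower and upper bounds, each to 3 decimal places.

Let p₁ = 0.756, p₀ = 0.36.
Under exogeneity alone the bounds on PN are max{0,(p₁−p₀)/p₁} ≤ PN ≤ min{1,(1−p₀)/p₁}.
  lower = (p₁ − p₀)/p₁ = 0.396 / 0.756 ≈ 0.5238
  upper = min{1, (1 − p₀)/p₁} = 0.64 / 0.756 ≈ 0.8466

0.524 ≤ PN ≤ 0.847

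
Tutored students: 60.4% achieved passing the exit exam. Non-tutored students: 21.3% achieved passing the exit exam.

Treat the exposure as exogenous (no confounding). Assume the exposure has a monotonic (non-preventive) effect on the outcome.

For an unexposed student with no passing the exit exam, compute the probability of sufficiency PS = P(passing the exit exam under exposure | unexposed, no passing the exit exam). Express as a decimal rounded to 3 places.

p₁ = 0.604, p₀ = 0.213.
Under exogeneity and monotonicity, PS = (p₁ − p₀) / (1 − p₀).
PS = (0.604 − 0.213) / (1 − 0.213) = 0.391 / 0.787 ≈ 0.4968

PS ≈ 0.497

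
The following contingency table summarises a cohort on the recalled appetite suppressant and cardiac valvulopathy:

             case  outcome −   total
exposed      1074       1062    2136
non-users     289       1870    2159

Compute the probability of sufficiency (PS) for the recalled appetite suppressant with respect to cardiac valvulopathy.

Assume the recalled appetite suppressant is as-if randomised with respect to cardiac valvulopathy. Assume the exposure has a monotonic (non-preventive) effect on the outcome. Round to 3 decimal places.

p₁ = P(outcome | exposed) = 1074/2136 = 0.50281
p₀ = P(outcome | unexposed) = 289/2159 = 0.13386
Under exogeneity and monotonicity, PS = (p₁ − p₀)/(1 − p₀).
PS = (0.50281 − 0.13386) / 0.86614 ≈ 0.4260

PS ≈ 0.426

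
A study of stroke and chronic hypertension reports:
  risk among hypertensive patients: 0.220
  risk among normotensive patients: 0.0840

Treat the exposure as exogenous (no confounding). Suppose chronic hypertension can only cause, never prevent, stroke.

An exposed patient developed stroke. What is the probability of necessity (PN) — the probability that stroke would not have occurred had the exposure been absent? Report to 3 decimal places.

PN ≈ 0.618

Let p₁ = 0.22, p₀ = 0.084.
Under exogeneity and monotonicity, PN = (p₁ − p₀) / p₁.
PN = (0.22 − 0.084) / 0.22 = 0.136 / 0.22 ≈ 0.6182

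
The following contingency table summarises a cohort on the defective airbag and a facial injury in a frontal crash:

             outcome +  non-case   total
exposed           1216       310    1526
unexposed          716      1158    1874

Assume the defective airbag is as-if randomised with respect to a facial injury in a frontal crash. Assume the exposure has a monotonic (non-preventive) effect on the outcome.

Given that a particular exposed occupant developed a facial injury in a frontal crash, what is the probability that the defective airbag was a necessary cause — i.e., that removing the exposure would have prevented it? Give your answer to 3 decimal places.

p₁ = P(outcome | exposed) = 1216/1526 = 0.79685
p₀ = P(outcome | unexposed) = 716/1874 = 0.38207
Under exogeneity and monotonicity, PN = (p₁ − p₀) / p₁.
PN = (0.79685 − 0.38207) / 0.79685 = 0.41478 / 0.79685 ≈ 0.5205

PN ≈ 0.521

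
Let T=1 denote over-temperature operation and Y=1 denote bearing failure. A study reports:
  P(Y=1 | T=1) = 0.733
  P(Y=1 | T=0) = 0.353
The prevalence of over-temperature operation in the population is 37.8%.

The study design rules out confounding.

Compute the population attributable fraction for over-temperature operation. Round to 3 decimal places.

PAF ≈ 0.289

Let p₁ = 0.733, p₀ = 0.353.
Overall risk P(Y=1) = π·p₁ + (1−π)·p₀ = 0.378×0.733 + 0.622×0.353 = 0.49664.
Under exogeneity, PAF = [P(Y=1) − p₀] / P(Y=1).
PAF = (0.49664 − 0.353) / 0.49664 ≈ 0.2892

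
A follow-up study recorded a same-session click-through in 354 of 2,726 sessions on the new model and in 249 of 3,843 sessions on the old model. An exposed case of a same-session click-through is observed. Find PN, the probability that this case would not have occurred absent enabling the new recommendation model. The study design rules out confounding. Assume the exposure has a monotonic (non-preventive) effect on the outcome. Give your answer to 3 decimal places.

p₁ = P(outcome | exposed) = 354/2726 = 0.12986
p₀ = P(outcome | unexposed) = 249/3843 = 0.064793
Under exogeneity and monotonicity, PN = (p₁ − p₀) / p₁.
PN = (0.12986 − 0.064793) / 0.12986 = 0.065067 / 0.12986 ≈ 0.5011

PN ≈ 0.501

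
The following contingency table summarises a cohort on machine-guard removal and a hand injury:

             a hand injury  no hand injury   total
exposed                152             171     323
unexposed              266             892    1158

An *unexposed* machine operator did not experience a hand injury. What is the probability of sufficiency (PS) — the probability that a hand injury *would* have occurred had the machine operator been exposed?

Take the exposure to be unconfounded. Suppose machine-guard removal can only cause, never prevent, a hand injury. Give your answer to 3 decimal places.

PS ≈ 0.313

p₁ = P(outcome | exposed) = 152/323 = 0.47059
p₀ = P(outcome | unexposed) = 266/1158 = 0.22971
Under exogeneity and monotonicity, PS = (p₁ − p₀)/(1 − p₀).
PS = (0.47059 − 0.22971) / 0.77029 ≈ 0.3127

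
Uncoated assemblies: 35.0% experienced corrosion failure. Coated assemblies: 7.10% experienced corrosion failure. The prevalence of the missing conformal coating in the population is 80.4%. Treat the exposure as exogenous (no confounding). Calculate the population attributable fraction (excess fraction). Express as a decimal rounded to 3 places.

p₁ = 0.35, p₀ = 0.071.
Overall risk P(Y=1) = π·p₁ + (1−π)·p₀ = 0.804×0.35 + 0.196×0.071 = 0.29532.
Under exogeneity, PAF = [P(Y=1) − p₀] / P(Y=1).
PAF = (0.29532 − 0.071) / 0.29532 ≈ 0.7596

PAF ≈ 0.760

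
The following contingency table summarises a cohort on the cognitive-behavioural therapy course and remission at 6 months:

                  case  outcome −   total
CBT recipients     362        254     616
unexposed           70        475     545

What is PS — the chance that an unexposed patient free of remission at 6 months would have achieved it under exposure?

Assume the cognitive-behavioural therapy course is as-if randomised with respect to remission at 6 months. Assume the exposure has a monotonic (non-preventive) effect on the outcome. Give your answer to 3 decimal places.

p₁ = P(outcome | exposed) = 362/616 = 0.58766
p₀ = P(outcome | unexposed) = 70/545 = 0.12844
Under exogeneity and monotonicity, PS = (p₁ − p₀)/(1 − p₀).
PS = (0.58766 − 0.12844) / 0.87156 ≈ 0.5269

PS ≈ 0.527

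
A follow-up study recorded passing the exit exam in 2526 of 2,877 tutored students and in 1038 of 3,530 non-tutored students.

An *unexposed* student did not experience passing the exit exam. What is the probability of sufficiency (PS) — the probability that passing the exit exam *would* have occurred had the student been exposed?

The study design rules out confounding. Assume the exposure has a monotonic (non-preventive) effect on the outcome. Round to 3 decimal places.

p₁ = P(outcome | exposed) = 2526/2877 = 0.878
p₀ = P(outcome | unexposed) = 1038/3530 = 0.29405
Under exogeneity and monotonicity, PS = (p₁ − p₀) / (1 − p₀).
PS = (0.878 − 0.29405) / (1 − 0.29405) = 0.58395 / 0.70595 ≈ 0.8272

PS ≈ 0.827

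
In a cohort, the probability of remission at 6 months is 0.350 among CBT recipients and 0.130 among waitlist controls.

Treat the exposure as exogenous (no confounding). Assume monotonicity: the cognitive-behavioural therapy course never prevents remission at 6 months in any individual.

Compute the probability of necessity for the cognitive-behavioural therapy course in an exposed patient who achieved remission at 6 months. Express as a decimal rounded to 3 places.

Let p₁ = 0.35, p₀ = 0.13.
Under exogeneity and monotonicity, PN = (p₁ − p₀) / p₁.
PN = (0.35 − 0.13) / 0.35 = 0.22 / 0.35 ≈ 0.6286

PN ≈ 0.629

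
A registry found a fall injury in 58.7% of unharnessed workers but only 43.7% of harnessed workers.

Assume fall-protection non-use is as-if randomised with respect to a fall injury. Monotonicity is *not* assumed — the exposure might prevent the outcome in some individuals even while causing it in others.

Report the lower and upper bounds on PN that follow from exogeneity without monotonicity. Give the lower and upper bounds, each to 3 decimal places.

0.256 ≤ PN ≤ 0.959

p₁ = 0.587, p₀ = 0.437.
Under exogeneity alone the bounds on PN are max{0,(p₁−p₀)/p₁} ≤ PN ≤ min{1,(1−p₀)/p₁}.
  lower = (p₁ − p₀)/p₁ = 0.15 / 0.587 ≈ 0.2555
  upper = min{1, (1 − p₀)/p₁} = 0.563 / 0.587 ≈ 0.9591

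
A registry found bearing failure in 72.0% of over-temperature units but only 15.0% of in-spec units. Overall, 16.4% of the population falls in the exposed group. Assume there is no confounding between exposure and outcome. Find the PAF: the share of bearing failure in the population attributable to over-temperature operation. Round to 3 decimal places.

p₁ = 0.72, p₀ = 0.15.
Overall risk P(Y=1) = π·p₁ + (1−π)·p₀ = 0.164×0.72 + 0.836×0.15 = 0.24348.
Under exogeneity, PAF = [P(Y=1) − p₀] / P(Y=1).
PAF = (0.24348 − 0.15) / 0.24348 ≈ 0.3839

PAF ≈ 0.384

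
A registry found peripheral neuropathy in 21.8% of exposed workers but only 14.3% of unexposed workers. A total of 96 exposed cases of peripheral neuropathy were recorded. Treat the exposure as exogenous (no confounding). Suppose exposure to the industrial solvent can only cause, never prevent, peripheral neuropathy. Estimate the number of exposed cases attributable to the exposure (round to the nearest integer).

p₁ = 0.218, p₀ = 0.143.
PN = (p₁ − p₀)/p₁ = (0.218 − 0.143) / 0.218 ≈ 0.34404.
Attributable cases ≈ PN × (exposed cases) = 0.34404 × 96 ≈ 33.03.

about 33 cases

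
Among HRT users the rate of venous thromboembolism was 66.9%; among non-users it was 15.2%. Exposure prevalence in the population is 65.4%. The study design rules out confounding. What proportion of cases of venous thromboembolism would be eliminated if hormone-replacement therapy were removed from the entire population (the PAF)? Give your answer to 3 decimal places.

p₁ = 0.669, p₀ = 0.152.
Overall risk P(Y=1) = π·p₁ + (1−π)·p₀ = 0.654×0.669 + 0.346×0.152 = 0.49012.
Under exogeneity, PAF = [P(Y=1) − p₀] / P(Y=1).
PAF = (0.49012 − 0.152) / 0.49012 ≈ 0.6899

PAF ≈ 0.690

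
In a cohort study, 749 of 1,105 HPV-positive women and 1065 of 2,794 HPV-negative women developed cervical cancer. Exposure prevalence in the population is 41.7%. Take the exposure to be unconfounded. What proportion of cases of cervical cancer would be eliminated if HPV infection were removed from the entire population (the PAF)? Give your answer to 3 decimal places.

p₁ = P(outcome | exposed) = 749/1105 = 0.67783
p₀ = P(outcome | unexposed) = 1065/2794 = 0.38117
Overall risk P(Y=1) = π·p₁ + (1−π)·p₀ = 0.417×0.67783 + 0.583×0.38117 = 0.50488.
Under exogeneity, PAF = [P(Y=1) − p₀] / P(Y=1).
PAF = (0.50488 − 0.38117) / 0.50488 ≈ 0.2450

PAF ≈ 0.245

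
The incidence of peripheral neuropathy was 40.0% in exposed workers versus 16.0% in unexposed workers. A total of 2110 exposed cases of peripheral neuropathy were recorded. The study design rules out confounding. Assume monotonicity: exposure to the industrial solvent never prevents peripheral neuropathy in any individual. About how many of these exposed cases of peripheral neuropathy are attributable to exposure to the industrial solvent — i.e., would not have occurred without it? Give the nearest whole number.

about 1266 cases

p₁ = 0.4, p₀ = 0.16.
PN = (p₁ − p₀)/p₁ = (0.4 − 0.16) / 0.4 ≈ 0.60000.
Attributable cases ≈ PN × (exposed cases) = 0.60000 × 2110 ≈ 1266.00.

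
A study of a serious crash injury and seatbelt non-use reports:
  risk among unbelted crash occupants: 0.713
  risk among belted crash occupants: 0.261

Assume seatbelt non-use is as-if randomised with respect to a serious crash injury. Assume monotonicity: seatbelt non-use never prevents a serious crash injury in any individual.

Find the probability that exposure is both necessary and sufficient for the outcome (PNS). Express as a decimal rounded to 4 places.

PNS ≈ 0.4520

Let p₁ = 0.713, p₀ = 0.261.
Under exogeneity and monotonicity, PNS = p₁ − p₀.
PNS = 0.713 − 0.261 = 0.452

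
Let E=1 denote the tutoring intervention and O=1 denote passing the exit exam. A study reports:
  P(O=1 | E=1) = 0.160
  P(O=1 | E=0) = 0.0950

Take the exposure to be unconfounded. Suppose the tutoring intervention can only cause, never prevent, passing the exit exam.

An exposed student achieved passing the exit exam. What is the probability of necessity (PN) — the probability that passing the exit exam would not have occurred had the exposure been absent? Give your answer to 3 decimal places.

PN ≈ 0.406

Let p₁ = 0.16, p₀ = 0.095.
Under exogeneity and monotonicity, PN = (p₁ − p₀) / p₁.
PN = (0.16 − 0.095) / 0.16 = 0.065 / 0.16 ≈ 0.4062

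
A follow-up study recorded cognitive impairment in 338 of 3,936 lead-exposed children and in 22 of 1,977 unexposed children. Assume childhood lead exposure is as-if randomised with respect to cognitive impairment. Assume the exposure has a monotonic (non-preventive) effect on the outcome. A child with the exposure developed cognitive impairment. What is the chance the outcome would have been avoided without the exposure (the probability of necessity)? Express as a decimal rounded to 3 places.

PN ≈ 0.870

p₁ = P(outcome | exposed) = 338/3936 = 0.085874
p₀ = P(outcome | unexposed) = 22/1977 = 0.011128
Under exogeneity and monotonicity, PN = (p₁ − p₀) / p₁.
PN = (0.085874 − 0.011128) / 0.085874 = 0.074746 / 0.085874 ≈ 0.8704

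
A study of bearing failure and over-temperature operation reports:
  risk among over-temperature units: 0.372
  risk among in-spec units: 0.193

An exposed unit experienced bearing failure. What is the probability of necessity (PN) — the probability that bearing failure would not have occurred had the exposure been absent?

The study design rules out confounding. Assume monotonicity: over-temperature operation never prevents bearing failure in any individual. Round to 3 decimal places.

Let p₁ = 0.372, p₀ = 0.193.
Under exogeneity and monotonicity, PN = (p₁ − p₀) / p₁.
PN = (0.372 − 0.193) / 0.372 = 0.179 / 0.372 ≈ 0.4812

PN ≈ 0.481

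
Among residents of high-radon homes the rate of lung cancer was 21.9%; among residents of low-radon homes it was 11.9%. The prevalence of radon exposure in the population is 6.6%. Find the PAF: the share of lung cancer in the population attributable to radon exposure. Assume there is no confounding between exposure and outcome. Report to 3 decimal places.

p₁ = 0.219, p₀ = 0.119.
Overall risk P(Y=1) = π·p₁ + (1−π)·p₀ = 0.066×0.219 + 0.934×0.119 = 0.1256.
Under exogeneity, PAF = [P(Y=1) − p₀] / P(Y=1).
PAF = (0.1256 − 0.119) / 0.1256 ≈ 0.0525

PAF ≈ 0.053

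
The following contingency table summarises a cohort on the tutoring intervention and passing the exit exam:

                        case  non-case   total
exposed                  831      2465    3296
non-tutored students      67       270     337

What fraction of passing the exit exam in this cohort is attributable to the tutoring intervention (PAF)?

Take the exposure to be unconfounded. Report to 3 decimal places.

PAF ≈ 0.196

p₁ = P(outcome | exposed) = 831/3296 = 0.25212
p₀ = P(outcome | unexposed) = 67/337 = 0.19881
Exposure prevalence π = 3296/3633 = 0.90724; overall risk P(Y=1) = 0.24718.
Under exogeneity, PAF = [P(Y=1) − p₀]/P(Y=1).
PAF = (0.24718 − 0.19881) / 0.24718 ≈ 0.1957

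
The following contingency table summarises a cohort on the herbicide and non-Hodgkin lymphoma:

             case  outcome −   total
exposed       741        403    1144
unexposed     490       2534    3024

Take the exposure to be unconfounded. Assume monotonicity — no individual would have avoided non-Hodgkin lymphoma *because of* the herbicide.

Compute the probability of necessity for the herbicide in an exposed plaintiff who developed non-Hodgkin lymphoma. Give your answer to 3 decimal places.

p₁ = P(outcome | exposed) = 741/1144 = 0.64773
p₀ = P(outcome | unexposed) = 490/3024 = 0.16204
Under exogeneity and monotonicity, PN = (p₁ − p₀) / p₁.
PN = (0.64773 − 0.16204) / 0.64773 = 0.48569 / 0.64773 ≈ 0.7498

PN ≈ 0.750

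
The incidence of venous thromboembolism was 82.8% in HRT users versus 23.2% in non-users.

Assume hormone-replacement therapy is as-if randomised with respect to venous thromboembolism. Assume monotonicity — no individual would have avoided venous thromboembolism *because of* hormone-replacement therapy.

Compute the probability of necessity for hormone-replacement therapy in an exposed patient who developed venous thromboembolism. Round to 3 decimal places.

PN ≈ 0.720

p₁ = 0.828, p₀ = 0.232.
Under exogeneity and monotonicity, PN = (p₁ − p₀) / p₁.
PN = (0.828 − 0.232) / 0.828 = 0.596 / 0.828 ≈ 0.7198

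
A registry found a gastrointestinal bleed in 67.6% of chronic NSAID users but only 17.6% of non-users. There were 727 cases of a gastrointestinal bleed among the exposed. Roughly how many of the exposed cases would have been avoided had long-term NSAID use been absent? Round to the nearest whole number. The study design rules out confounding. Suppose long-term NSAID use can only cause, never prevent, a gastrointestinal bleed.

about 538 cases

p₁ = 0.676, p₀ = 0.176.
PN = (p₁ − p₀)/p₁ = (0.676 − 0.176) / 0.676 ≈ 0.73964.
Attributable cases ≈ PN × (exposed cases) = 0.73964 × 727 ≈ 537.72.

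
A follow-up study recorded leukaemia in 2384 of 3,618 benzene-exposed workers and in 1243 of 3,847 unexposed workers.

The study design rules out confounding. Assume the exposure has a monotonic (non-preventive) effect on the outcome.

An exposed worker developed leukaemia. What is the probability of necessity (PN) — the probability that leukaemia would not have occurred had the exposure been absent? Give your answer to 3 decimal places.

p₁ = P(outcome | exposed) = 2384/3618 = 0.65893
p₀ = P(outcome | unexposed) = 1243/3847 = 0.32311
Under exogeneity and monotonicity, PN = (p₁ − p₀) / p₁.
PN = (0.65893 − 0.32311) / 0.65893 = 0.33582 / 0.65893 ≈ 0.5096

PN ≈ 0.510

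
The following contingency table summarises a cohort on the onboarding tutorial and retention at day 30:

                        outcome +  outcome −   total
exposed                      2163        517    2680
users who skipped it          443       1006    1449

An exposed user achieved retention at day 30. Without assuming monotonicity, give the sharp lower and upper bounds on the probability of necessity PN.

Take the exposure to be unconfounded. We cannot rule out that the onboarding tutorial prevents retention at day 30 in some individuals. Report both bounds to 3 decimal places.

0.621 ≤ PN ≤ 0.860

p₁ = P(outcome | exposed) = 2163/2680 = 0.80709
p₀ = P(outcome | unexposed) = 443/1449 = 0.30573
Under exogeneity alone the bounds on PN are max{0,(p₁−p₀)/p₁} ≤ PN ≤ min{1,(1−p₀)/p₁}.
  lower = (p₁ − p₀)/p₁ = 0.50136 / 0.80709 ≈ 0.6212
  upper = min{1, (1 − p₀)/p₁} = 0.69427 / 0.80709 ≈ 0.8602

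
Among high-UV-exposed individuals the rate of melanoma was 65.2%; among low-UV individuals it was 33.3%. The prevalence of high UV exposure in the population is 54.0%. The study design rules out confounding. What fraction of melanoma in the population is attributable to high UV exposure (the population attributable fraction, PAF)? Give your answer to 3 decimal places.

PAF ≈ 0.341

p₁ = 0.652, p₀ = 0.333.
Overall risk P(Y=1) = π·p₁ + (1−π)·p₀ = 0.54×0.652 + 0.46×0.333 = 0.50526.
Under exogeneity, PAF = [P(Y=1) − p₀] / P(Y=1).
PAF = (0.50526 − 0.333) / 0.50526 ≈ 0.3409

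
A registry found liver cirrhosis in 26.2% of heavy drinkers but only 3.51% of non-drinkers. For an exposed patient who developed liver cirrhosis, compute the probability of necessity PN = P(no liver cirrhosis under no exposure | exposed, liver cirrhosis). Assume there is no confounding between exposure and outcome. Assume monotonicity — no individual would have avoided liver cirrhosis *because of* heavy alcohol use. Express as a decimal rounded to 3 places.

p₁ = 0.262, p₀ = 0.0351.
Under exogeneity and monotonicity, PN = (p₁ − p₀) / p₁.
PN = (0.262 − 0.0351) / 0.262 = 0.2269 / 0.262 ≈ 0.8660

PN ≈ 0.866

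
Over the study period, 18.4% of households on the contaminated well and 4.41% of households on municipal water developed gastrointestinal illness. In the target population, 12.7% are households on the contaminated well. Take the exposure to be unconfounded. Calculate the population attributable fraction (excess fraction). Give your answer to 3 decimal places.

p₁ = 0.184, p₀ = 0.0441.
Overall risk P(Y=1) = π·p₁ + (1−π)·p₀ = 0.127×0.184 + 0.873×0.0441 = 0.061867.
Under exogeneity, PAF = [P(Y=1) − p₀] / P(Y=1).
PAF = (0.061867 − 0.0441) / 0.061867 ≈ 0.2872

PAF ≈ 0.287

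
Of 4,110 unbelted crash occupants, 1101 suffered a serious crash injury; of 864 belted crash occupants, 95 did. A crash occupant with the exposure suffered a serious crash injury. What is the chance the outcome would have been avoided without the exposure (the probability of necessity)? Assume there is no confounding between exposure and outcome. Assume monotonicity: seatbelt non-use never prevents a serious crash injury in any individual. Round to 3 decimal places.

PN ≈ 0.590

p₁ = P(outcome | exposed) = 1101/4110 = 0.26788
p₀ = P(outcome | unexposed) = 95/864 = 0.10995
Under exogeneity and monotonicity, PN = (p₁ − p₀) / p₁.
PN = (0.26788 − 0.10995) / 0.26788 = 0.15793 / 0.26788 ≈ 0.5895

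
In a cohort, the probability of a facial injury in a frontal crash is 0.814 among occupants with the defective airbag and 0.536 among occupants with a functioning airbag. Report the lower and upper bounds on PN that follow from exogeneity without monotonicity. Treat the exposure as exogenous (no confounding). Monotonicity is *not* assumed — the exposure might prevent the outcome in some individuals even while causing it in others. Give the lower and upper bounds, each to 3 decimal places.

Let p₁ = 0.814, p₀ = 0.536.
Under exogeneity alone the bounds on PN are max{0,(p₁−p₀)/p₁} ≤ PN ≤ min{1,(1−p₀)/p₁}.
  lower = (p₁ − p₀)/p₁ = 0.278 / 0.814 ≈ 0.3415
  upper = min{1, (1 − p₀)/p₁} = 0.464 / 0.814 ≈ 0.5700

0.342 ≤ PN ≤ 0.570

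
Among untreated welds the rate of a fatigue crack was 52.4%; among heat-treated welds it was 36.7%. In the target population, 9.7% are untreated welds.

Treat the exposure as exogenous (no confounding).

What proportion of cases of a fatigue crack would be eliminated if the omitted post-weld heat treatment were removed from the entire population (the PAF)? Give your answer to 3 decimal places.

p₁ = 0.524, p₀ = 0.367.
Overall risk P(Y=1) = π·p₁ + (1−π)·p₀ = 0.097×0.524 + 0.903×0.367 = 0.38223.
Under exogeneity, PAF = [P(Y=1) − p₀] / P(Y=1).
PAF = (0.38223 − 0.367) / 0.38223 ≈ 0.0398

PAF ≈ 0.040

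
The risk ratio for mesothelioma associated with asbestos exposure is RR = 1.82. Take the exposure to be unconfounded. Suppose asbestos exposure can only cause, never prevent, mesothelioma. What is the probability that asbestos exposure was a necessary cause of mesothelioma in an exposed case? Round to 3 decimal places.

PN ≈ 0.451

Under exogeneity and monotonicity, PN = (RR − 1) / RR = 1 − 1/RR.
PN = (1.82 − 1) / 1.82 = 0.82 / 1.82 ≈ 0.4505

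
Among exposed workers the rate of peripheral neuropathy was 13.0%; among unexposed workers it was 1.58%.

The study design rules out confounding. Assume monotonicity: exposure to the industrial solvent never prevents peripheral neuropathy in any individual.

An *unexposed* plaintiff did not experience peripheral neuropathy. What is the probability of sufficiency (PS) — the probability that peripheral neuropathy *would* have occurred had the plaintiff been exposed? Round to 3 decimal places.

PS ≈ 0.116

p₁ = 0.13, p₀ = 0.0158.
Under exogeneity and monotonicity, PS = (p₁ − p₀) / (1 − p₀).
PS = (0.13 − 0.0158) / (1 − 0.0158) = 0.1142 / 0.9842 ≈ 0.1160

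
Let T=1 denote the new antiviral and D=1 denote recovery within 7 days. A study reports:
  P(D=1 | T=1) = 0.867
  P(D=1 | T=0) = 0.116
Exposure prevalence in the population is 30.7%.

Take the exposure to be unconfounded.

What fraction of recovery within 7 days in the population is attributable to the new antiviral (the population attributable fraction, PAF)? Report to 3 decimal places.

PAF ≈ 0.665

Let p₁ = 0.867, p₀ = 0.116.
Overall risk P(Y=1) = π·p₁ + (1−π)·p₀ = 0.307×0.867 + 0.693×0.116 = 0.34656.
Under exogeneity, PAF = [P(Y=1) − p₀] / P(Y=1).
PAF = (0.34656 − 0.116) / 0.34656 ≈ 0.6653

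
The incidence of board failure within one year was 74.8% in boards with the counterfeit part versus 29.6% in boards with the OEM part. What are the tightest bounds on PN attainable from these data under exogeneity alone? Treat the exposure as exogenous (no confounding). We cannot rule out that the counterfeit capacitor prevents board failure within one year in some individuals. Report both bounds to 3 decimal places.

0.604 ≤ PN ≤ 0.941

p₁ = 0.748, p₀ = 0.296.
Under exogeneity alone the bounds on PN are max{0,(p₁−p₀)/p₁} ≤ PN ≤ min{1,(1−p₀)/p₁}.
  lower = (p₁ − p₀)/p₁ = 0.452 / 0.748 ≈ 0.6043
  upper = min{1, (1 − p₀)/p₁} = 0.704 / 0.748 ≈ 0.9412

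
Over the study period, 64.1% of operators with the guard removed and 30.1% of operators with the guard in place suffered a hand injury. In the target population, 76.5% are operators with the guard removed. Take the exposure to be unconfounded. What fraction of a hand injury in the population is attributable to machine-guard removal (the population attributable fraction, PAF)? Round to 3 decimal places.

p₁ = 0.641, p₀ = 0.301.
Overall risk P(Y=1) = π·p₁ + (1−π)·p₀ = 0.765×0.641 + 0.235×0.301 = 0.5611.
Under exogeneity, PAF = [P(Y=1) − p₀] / P(Y=1).
PAF = (0.5611 − 0.301) / 0.5611 ≈ 0.4636

PAF ≈ 0.464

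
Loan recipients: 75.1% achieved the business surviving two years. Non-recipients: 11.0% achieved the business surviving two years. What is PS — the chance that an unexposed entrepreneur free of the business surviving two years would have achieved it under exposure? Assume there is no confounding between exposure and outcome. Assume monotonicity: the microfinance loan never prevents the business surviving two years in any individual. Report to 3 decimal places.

p₁ = 0.751, p₀ = 0.11.
Under exogeneity and monotonicity, PS = (p₁ − p₀) / (1 − p₀).
PS = (0.751 − 0.11) / (1 − 0.11) = 0.641 / 0.89 ≈ 0.7202

PS ≈ 0.720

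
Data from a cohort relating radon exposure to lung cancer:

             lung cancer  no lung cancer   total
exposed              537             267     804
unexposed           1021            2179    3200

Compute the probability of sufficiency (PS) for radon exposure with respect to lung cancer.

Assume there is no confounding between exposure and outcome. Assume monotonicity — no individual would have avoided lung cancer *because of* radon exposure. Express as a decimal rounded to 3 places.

PS ≈ 0.512

p₁ = P(outcome | exposed) = 537/804 = 0.66791
p₀ = P(outcome | unexposed) = 1021/3200 = 0.31906
Under exogeneity and monotonicity, PS = (p₁ − p₀)/(1 − p₀).
PS = (0.66791 − 0.31906) / 0.68094 ≈ 0.5123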